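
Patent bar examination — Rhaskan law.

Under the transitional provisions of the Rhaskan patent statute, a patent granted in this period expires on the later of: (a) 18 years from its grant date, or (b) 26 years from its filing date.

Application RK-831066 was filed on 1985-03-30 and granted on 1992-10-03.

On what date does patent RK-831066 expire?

March 30, 2011

(a) grant + 18 years → 3 October 2010.
(b) filing + 26 years → 30 March 2011.
Later of the two: 30 March 2011.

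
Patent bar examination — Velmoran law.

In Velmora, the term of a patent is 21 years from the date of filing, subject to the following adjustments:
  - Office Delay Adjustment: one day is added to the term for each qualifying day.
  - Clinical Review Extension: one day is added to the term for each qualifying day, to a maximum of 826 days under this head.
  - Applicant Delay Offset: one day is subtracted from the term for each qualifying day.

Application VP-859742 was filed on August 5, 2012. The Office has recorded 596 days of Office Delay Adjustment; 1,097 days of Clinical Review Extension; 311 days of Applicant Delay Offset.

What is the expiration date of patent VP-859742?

2036-08-20

Base term: filing date + 21 years → 5 August 2033.
Office Delay Adjustment: +596 days → 24 March 2035.
Clinical Review Extension: 1097 days claimed exceeds the 826-day cap, so +826 days → 27 June 2037.
Applicant Delay Offset: −311 days → 20 August 2036.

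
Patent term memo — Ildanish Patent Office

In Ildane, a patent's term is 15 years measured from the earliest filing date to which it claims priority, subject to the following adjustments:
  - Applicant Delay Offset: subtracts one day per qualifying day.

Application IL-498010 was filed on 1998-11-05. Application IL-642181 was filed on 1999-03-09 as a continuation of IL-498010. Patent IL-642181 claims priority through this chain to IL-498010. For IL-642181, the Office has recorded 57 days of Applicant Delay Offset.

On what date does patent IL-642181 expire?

September 9, 2013

Earliest priority filing: 5 November 1998.
Base term: 5 November 1998 + 15 years → 5 November 2013.
Applicant Delay Offset: −57 days → 9 September 2013.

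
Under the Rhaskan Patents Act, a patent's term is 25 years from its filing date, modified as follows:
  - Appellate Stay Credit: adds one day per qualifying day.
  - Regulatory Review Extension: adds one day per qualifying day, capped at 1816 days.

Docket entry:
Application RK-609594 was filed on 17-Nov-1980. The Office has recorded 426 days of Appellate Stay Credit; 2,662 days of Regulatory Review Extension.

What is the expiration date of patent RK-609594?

January 7, 2012

Base term: filing date + 25 years → 17 November 2005.
Appellate Stay Credit: +426 days → 17 January 2007.
Regulatory Review Extension: 2662 days claimed exceeds the 1816-day cap, so +1816 days → 7 January 2012.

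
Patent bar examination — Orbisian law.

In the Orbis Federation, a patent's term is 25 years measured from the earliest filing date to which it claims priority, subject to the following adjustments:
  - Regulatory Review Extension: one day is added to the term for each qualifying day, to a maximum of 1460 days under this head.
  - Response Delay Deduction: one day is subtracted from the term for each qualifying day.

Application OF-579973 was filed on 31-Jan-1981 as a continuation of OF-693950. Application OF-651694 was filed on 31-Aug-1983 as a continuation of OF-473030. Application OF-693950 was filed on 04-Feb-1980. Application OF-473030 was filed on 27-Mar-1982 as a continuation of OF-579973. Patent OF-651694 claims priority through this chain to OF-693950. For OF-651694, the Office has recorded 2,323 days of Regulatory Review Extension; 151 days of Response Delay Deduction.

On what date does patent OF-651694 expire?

September 5, 2008

Earliest priority filing: 4 February 1980.
Base term: 4 February 1980 + 25 years → 4 February 2005.
Regulatory Review Extension: 2323 days claimed exceeds the 1460-day cap, so +1460 days → 3 February 2009.
Response Delay Deduction: −151 days → 5 September 2008.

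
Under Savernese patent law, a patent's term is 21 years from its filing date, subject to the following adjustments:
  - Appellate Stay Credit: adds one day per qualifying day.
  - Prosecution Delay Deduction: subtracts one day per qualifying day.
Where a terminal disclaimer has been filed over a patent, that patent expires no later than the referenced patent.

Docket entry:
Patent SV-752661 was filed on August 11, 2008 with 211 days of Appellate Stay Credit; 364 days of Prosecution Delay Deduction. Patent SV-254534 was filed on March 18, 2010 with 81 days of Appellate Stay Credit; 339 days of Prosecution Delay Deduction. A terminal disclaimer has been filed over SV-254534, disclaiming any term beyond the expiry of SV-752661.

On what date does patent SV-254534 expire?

Natural term of SV-254534:
  Base: filing + 21 years → 18 March 2031.
  Appellate Stay Credit: +81 days → 7 June 2031.
  Prosecution Delay Deduction: −339 days → 3 July 2030.
Expiry of referenced patent SV-752661:
  Base: filing + 21 years → 11 August 2029.
  Appellate Stay Credit: +211 days → 10 March 2030.
  Prosecution Delay Deduction: −364 days → 11 March 2029.
Terminal disclaimer: SV-254534 expires on the earlier of 3 July 2030 and 11 March 2029.

2029-03-11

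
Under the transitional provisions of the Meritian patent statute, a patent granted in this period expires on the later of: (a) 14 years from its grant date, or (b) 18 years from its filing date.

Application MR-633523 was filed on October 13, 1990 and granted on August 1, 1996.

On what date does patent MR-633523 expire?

August 1, 2010

(a) grant + 14 years → 1 August 2010.
(b) filing + 18 years → 13 October 2008.
Later of the two: 1 August 2010.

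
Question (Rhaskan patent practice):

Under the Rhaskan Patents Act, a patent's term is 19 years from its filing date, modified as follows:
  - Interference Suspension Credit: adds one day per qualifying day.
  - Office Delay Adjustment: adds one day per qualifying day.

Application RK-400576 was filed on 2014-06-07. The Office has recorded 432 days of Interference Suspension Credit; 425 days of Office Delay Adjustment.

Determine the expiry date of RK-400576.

2035-10-12

Base term: filing date + 19 years → 7 June 2033.
Interference Suspension Credit: +432 days → 13 August 2034.
Office Delay Adjustment: +425 days → 12 October 2035.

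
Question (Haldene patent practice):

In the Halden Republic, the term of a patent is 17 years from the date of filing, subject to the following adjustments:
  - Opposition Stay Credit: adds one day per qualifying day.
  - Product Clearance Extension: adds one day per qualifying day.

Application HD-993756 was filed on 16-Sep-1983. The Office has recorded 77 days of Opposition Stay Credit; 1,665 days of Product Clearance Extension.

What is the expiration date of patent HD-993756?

Base term: filing date + 17 years → 16 September 2000.
Opposition Stay Credit: +77 days → 2 December 2000.
Product Clearance Extension: +1665 days → 24 June 2005.

2005-06-24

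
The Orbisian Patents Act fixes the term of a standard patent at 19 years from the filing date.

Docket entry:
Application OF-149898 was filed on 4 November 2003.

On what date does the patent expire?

Filing date + 19 years → 4 November 2022.

2022-11-04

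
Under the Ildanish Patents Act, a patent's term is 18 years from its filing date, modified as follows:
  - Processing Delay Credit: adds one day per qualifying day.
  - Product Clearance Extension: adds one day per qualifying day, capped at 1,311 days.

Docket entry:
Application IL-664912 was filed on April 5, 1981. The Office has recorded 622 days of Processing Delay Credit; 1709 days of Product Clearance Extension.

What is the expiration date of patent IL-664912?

Base term: filing date + 18 years → 5 April 1999.
Processing Delay Credit: +622 days → 17 December 2000.
Product Clearance Extension: 1709 days claimed exceeds the 1311-day cap, so +1311 days → 20 July 2004.

2004-07-20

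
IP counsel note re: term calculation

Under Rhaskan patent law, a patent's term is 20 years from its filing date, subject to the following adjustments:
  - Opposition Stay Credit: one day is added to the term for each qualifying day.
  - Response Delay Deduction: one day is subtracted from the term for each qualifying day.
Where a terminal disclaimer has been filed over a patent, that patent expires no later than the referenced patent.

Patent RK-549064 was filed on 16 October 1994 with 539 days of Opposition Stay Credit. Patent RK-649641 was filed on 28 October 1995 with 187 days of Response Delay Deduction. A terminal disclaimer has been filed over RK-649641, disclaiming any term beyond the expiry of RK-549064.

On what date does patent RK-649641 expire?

Natural term of RK-649641:
  Base: filing + 20 years → 28 October 2015.
  Response Delay Deduction: −187 days → 24 April 2015.
Expiry of referenced patent RK-549064:
  Base: filing + 20 years → 16 October 2014.
  Opposition Stay Credit: +539 days → 7 April 2016.
Terminal disclaimer: RK-649641 expires on the earlier of 24 April 2015 and 7 April 2016.

2015-04-24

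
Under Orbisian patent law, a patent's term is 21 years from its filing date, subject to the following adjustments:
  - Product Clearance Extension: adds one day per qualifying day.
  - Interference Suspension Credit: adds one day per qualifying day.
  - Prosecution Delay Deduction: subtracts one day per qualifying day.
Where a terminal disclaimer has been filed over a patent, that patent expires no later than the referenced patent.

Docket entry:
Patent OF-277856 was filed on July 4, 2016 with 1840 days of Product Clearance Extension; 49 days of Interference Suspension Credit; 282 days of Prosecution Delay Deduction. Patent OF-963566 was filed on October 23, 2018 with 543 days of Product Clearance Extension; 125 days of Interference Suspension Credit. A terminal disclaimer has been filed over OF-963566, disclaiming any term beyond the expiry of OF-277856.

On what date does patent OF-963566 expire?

August 21, 2041

Natural term of OF-963566:
  Base: filing + 21 years → 23 October 2039.
  Product Clearance Extension: +543 days → 18 April 2041.
  Interference Suspension Credit: +125 days → 21 August 2041.
Expiry of referenced patent OF-277856:
  Base: filing + 21 years → 4 July 2037.
  Product Clearance Extension: +1840 days → 18 July 2042.
  Interference Suspension Credit: +49 days → 5 September 2042.
  Prosecution Delay Deduction: −282 days → 27 November 2041.
Terminal disclaimer: OF-963566 expires on the earlier of 21 August 2041 and 27 November 2041.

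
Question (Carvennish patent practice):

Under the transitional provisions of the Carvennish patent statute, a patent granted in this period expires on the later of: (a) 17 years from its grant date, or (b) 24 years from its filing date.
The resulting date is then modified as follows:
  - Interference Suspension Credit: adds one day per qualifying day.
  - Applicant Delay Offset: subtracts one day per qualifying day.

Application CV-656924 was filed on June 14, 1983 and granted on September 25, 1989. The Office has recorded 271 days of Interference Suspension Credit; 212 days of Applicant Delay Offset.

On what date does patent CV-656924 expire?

2007-08-12

(a) grant + 17 years → 25 September 2006.
(b) filing + 24 years → 14 June 2007.
Later of the two: 14 June 2007.
Interference Suspension Credit: +271 days → 11 March 2008.
Applicant Delay Offset: −212 days → 12 August 2007.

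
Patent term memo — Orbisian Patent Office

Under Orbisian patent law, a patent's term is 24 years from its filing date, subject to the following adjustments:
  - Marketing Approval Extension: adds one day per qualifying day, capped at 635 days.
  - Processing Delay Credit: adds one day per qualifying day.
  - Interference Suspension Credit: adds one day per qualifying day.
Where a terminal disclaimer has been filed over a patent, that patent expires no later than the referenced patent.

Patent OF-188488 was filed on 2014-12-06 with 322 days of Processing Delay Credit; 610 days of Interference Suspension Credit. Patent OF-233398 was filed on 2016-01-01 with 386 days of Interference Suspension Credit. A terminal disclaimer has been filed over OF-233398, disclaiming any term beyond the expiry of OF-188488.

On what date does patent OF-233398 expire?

January 21, 2041

Natural term of OF-233398:
  Base: filing + 24 years → 1 January 2040.
  Interference Suspension Credit: +386 days → 21 January 2041.
Expiry of referenced patent OF-188488:
  Base: filing + 24 years → 6 December 2038.
  Processing Delay Credit: +322 days → 24 October 2039.
  Interference Suspension Credit: +610 days → 25 June 2041.
Terminal disclaimer: OF-233398 expires on the earlier of 21 January 2041 and 25 June 2041.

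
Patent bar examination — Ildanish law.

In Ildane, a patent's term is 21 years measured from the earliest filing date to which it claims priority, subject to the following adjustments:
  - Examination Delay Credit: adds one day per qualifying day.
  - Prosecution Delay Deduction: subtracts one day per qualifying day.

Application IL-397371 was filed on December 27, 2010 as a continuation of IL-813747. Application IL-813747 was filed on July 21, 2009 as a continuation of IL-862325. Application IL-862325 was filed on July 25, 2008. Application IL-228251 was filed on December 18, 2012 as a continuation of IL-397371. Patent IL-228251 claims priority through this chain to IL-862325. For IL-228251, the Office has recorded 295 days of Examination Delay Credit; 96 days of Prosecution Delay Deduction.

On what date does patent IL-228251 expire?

2030-02-09

Earliest priority filing: 25 July 2008.
Base term: 25 July 2008 + 21 years → 25 July 2029.
Examination Delay Credit: +295 days → 16 May 2030.
Prosecution Delay Deduction: −96 days → 9 February 2030.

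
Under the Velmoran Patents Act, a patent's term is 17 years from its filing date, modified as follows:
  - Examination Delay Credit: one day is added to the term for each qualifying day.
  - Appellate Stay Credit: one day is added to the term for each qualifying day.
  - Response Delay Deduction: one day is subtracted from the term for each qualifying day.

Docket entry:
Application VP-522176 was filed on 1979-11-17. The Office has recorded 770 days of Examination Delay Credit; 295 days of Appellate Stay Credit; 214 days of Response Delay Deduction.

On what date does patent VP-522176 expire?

Base term: filing date + 17 years → 17 November 1996.
Examination Delay Credit: +770 days → 27 December 1998.
Appellate Stay Credit: +295 days → 18 October 1999.
Response Delay Deduction: −214 days → 18 March 1999.

March 18, 1999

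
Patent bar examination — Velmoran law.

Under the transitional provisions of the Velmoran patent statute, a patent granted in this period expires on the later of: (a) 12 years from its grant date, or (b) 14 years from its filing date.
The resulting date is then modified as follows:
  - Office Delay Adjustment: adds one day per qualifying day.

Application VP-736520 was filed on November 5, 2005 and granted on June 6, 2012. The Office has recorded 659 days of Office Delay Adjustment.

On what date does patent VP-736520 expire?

(a) grant + 12 years → 6 June 2024.
(b) filing + 14 years → 5 November 2019.
Later of the two: 6 June 2024.
Office Delay Adjustment: +659 days → 27 March 2026.

March 27, 2026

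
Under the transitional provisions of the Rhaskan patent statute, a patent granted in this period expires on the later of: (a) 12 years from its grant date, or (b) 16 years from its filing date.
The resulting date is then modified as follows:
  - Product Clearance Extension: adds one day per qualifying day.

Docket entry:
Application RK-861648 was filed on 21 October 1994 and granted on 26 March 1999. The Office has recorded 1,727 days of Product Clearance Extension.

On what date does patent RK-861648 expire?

2015-12-17

(a) grant + 12 years → 26 March 2011.
(b) filing + 16 years → 21 October 2010.
Later of the two: 26 March 2011.
Product Clearance Extension: +1727 days → 17 December 2015.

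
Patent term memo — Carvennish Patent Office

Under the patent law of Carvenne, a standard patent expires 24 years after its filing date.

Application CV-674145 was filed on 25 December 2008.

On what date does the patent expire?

Filing date + 24 years → 25 December 2032.

December 25, 2032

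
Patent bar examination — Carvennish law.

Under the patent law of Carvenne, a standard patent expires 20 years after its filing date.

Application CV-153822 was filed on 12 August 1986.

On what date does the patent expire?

August 12, 2006

Filing date + 20 years → 12 August 2006.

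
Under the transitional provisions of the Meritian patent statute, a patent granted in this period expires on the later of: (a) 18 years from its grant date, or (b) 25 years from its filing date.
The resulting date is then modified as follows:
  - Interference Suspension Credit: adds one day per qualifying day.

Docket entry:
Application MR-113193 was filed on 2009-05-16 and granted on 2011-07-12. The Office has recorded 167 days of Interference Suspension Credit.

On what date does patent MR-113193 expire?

(a) grant + 18 years → 12 July 2029.
(b) filing + 25 years → 16 May 2034.
Later of the two: 16 May 2034.
Interference Suspension Credit: +167 days → 30 October 2034.

2034-10-30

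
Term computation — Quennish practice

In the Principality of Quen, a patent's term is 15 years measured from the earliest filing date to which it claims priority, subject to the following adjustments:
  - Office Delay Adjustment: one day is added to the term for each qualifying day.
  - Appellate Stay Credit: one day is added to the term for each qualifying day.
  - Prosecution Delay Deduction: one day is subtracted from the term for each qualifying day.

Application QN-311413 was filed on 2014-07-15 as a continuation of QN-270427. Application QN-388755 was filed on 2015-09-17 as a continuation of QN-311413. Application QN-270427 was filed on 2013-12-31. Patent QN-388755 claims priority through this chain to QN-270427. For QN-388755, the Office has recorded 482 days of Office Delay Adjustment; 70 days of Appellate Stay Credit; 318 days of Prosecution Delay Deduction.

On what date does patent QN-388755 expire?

2029-08-22

Earliest priority filing: 31 December 2013.
Base term: 31 December 2013 + 15 years → 31 December 2028.
Office Delay Adjustment: +482 days → 27 April 2030.
Appellate Stay Credit: +70 days → 6 July 2030.
Prosecution Delay Deduction: −318 days → 22 August 2029.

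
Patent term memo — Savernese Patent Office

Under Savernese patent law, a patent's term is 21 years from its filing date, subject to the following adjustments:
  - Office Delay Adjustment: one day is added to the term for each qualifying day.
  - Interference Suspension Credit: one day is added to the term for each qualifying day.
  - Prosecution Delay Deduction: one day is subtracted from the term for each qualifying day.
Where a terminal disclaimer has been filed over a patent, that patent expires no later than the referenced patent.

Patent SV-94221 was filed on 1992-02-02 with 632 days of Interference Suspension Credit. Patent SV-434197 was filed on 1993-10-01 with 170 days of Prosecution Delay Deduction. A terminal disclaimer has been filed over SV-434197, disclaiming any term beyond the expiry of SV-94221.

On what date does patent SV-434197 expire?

Natural term of SV-434197:
  Base: filing + 21 years → 1 October 2014.
  Prosecution Delay Deduction: −170 days → 14 April 2014.
Expiry of referenced patent SV-94221:
  Base: filing + 21 years → 2 February 2013.
  Interference Suspension Credit: +632 days → 27 October 2014.
Terminal disclaimer: SV-434197 expires on the earlier of 14 April 2014 and 27 October 2014.

April 14, 2014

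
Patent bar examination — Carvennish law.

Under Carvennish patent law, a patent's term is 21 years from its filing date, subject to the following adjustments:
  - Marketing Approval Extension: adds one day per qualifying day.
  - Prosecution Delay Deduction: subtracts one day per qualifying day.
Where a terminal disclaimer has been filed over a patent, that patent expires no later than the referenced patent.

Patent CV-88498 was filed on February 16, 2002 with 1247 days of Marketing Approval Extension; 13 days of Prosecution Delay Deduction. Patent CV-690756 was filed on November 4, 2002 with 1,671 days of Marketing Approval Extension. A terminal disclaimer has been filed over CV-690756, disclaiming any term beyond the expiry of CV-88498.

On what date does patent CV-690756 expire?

2026-07-04

Natural term of CV-690756:
  Base: filing + 21 years → 4 November 2023.
  Marketing Approval Extension: +1671 days → 1 June 2028.
Expiry of referenced patent CV-88498:
  Base: filing + 21 years → 16 February 2023.
  Marketing Approval Extension: +1247 days → 17 July 2026.
  Prosecution Delay Deduction: −13 days → 4 July 2026.
Terminal disclaimer: CV-690756 expires on the earlier of 1 June 2028 and 4 July 2026.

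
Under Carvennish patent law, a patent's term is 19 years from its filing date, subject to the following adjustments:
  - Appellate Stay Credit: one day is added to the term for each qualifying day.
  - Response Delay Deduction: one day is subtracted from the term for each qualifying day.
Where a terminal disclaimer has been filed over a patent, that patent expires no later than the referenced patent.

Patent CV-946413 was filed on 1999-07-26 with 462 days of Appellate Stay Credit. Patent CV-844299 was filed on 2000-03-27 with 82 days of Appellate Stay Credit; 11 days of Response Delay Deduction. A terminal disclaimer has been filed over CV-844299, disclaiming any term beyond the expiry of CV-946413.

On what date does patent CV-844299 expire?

2019-06-06

Natural term of CV-844299:
  Base: filing + 19 years → 27 March 2019.
  Appellate Stay Credit: +82 days → 17 June 2019.
  Response Delay Deduction: −11 days → 6 June 2019.
Expiry of referenced patent CV-946413:
  Base: filing + 19 years → 26 July 2018.
  Appellate Stay Credit: +462 days → 31 October 2019.
Terminal disclaimer: CV-844299 expires on the earlier of 6 June 2019 and 31 October 2019.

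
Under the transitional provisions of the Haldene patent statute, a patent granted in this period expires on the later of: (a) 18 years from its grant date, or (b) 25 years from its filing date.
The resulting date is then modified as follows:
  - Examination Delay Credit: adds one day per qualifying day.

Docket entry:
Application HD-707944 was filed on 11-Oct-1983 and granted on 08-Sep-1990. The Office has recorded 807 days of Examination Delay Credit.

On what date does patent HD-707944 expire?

(a) grant + 18 years → 8 September 2008.
(b) filing + 25 years → 11 October 2008.
Later of the two: 11 October 2008.
Examination Delay Credit: +807 days → 27 December 2010.

2010-12-27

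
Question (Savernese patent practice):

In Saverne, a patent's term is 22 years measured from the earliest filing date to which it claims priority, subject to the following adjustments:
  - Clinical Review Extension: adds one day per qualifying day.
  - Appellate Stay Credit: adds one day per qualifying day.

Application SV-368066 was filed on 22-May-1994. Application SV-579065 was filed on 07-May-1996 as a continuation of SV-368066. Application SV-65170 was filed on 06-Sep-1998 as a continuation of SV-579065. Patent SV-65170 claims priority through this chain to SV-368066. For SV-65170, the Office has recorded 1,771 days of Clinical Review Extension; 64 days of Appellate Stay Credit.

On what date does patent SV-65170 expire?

May 31, 2021

Earliest priority filing: 22 May 1994.
Base term: 22 May 1994 + 22 years → 22 May 2016.
Clinical Review Extension: +1771 days → 28 March 2021.
Appellate Stay Credit: +64 days → 31 May 2021.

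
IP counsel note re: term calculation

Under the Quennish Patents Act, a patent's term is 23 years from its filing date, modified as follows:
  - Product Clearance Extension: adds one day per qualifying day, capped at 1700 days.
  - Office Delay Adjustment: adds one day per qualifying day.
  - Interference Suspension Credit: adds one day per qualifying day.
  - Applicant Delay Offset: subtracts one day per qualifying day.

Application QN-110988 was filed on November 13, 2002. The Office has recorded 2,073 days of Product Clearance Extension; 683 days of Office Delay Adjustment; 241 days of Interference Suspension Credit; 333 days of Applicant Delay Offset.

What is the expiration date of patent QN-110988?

Base term: filing date + 23 years → 13 November 2025.
Product Clearance Extension: 2073 days claimed exceeds the 1700-day cap, so +1700 days → 10 July 2030.
Office Delay Adjustment: +683 days → 23 May 2032.
Interference Suspension Credit: +241 days → 19 January 2033.
Applicant Delay Offset: −333 days → 21 February 2032.

February 21, 2032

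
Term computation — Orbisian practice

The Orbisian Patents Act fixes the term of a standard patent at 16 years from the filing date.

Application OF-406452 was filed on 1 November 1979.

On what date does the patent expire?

1995-11-01

Filing date + 16 years → 1 November 1995.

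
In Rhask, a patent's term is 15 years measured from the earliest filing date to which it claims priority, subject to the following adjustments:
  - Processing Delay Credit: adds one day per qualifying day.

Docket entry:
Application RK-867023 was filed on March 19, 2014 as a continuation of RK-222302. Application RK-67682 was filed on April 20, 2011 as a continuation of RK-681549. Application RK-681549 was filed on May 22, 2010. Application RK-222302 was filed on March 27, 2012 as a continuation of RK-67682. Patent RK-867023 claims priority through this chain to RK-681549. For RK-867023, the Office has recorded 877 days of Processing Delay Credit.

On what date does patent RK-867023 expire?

Earliest priority filing: 22 May 2010.
Base term: 22 May 2010 + 15 years → 22 May 2025.
Processing Delay Credit: +877 days → 16 October 2027.

October 16, 2027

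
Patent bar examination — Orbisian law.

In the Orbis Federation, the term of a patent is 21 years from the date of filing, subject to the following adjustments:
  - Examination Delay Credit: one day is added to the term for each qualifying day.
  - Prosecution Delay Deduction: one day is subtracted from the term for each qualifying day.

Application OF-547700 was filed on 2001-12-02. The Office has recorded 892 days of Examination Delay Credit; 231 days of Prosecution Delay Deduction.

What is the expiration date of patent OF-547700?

2024-09-23

Base term: filing date + 21 years → 2 December 2022.
Examination Delay Credit: +892 days → 12 May 2025.
Prosecution Delay Deduction: −231 days → 23 September 2024.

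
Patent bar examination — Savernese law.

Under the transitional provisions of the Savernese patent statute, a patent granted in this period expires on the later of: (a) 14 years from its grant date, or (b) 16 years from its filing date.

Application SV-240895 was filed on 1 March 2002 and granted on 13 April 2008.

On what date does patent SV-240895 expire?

(a) grant + 14 years → 13 April 2022.
(b) filing + 16 years → 1 March 2018.
Later of the two: 13 April 2022.

2022-04-13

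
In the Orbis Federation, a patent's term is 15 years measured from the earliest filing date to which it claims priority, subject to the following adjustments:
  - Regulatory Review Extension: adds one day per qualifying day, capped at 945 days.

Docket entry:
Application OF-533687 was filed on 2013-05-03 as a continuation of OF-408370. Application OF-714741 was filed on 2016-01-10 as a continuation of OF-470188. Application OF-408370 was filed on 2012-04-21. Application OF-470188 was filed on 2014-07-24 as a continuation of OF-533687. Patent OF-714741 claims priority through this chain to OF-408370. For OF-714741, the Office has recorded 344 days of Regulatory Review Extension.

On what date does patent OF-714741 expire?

Earliest priority filing: 21 April 2012.
Base term: 21 April 2012 + 15 years → 21 April 2027.
Regulatory Review Extension: 344 days (within the 945-day cap) → +344 days → 30 March 2028.

2028-03-30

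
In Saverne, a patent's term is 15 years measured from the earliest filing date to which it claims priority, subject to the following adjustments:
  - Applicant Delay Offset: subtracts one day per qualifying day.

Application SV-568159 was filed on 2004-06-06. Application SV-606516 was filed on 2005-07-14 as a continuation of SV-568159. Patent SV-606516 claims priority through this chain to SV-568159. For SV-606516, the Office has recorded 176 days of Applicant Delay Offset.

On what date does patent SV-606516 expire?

Earliest priority filing: 6 June 2004.
Base term: 6 June 2004 + 15 years → 6 June 2019.
Applicant Delay Offset: −176 days → 12 December 2018.

2018-12-12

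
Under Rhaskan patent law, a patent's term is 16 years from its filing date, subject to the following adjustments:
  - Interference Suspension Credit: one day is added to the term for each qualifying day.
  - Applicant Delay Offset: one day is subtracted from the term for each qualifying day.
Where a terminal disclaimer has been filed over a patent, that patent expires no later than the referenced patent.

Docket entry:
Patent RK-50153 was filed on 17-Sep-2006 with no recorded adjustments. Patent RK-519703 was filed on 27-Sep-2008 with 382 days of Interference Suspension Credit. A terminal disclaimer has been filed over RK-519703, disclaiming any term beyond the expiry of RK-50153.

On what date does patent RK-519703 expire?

Natural term of RK-519703:
  Base: filing + 16 years → 27 September 2024.
  Interference Suspension Credit: +382 days → 14 October 2025.
Expiry of referenced patent RK-50153:
  Base: filing + 16 years → 17 September 2022.
Terminal disclaimer: RK-519703 expires on the earlier of 14 October 2025 and 17 September 2022.

September 17, 2022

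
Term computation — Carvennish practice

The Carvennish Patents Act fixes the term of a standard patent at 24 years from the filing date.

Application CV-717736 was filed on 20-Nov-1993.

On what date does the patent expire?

November 20, 2017

Filing date + 24 years → 20 November 2017.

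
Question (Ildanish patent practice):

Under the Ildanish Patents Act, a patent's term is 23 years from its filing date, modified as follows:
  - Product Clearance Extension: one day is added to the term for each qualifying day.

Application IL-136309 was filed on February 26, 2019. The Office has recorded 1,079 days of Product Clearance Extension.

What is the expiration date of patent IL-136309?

2045-02-09

Base term: filing date + 23 years → 26 February 2042.
Product Clearance Extension: +1079 days → 9 February 2045.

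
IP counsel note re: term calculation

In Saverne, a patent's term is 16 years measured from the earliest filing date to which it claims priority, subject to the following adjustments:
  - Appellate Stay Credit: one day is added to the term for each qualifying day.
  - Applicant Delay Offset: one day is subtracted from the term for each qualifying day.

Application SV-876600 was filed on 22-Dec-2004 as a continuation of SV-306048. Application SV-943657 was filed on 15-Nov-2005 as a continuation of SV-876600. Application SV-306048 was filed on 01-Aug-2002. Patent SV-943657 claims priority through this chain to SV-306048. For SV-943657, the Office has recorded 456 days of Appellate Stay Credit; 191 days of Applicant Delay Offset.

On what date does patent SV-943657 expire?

Earliest priority filing: 1 August 2002.
Base term: 1 August 2002 + 16 years → 1 August 2018.
Appellate Stay Credit: +456 days → 31 October 2019.
Applicant Delay Offset: −191 days → 23 April 2019.

2019-04-23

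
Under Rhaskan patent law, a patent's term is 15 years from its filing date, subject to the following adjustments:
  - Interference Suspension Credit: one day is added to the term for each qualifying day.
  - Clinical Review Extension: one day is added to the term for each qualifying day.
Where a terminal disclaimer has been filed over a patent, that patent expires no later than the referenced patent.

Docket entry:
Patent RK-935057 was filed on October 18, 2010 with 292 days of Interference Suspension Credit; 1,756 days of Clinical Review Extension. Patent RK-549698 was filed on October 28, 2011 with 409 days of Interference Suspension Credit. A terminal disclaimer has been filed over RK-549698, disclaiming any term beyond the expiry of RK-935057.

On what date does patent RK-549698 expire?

December 11, 2027

Natural term of RK-549698:
  Base: filing + 15 years → 28 October 2026.
  Interference Suspension Credit: +409 days → 11 December 2027.
Expiry of referenced patent RK-935057:
  Base: filing + 15 years → 18 October 2025.
  Interference Suspension Credit: +292 days → 6 August 2026.
  Clinical Review Extension: +1756 days → 28 May 2031.
Terminal disclaimer: RK-549698 expires on the earlier of 11 December 2027 and 28 May 2031.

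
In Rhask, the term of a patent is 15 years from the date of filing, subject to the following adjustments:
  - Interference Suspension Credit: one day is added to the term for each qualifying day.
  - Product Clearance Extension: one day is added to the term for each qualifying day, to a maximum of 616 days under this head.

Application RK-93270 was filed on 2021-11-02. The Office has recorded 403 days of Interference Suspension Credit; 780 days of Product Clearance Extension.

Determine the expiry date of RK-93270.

2039-08-18

Base term: filing date + 15 years → 2 November 2036.
Interference Suspension Credit: +403 days → 10 December 2037.
Product Clearance Extension: 780 days claimed exceeds the 616-day cap, so +616 days → 18 August 2039.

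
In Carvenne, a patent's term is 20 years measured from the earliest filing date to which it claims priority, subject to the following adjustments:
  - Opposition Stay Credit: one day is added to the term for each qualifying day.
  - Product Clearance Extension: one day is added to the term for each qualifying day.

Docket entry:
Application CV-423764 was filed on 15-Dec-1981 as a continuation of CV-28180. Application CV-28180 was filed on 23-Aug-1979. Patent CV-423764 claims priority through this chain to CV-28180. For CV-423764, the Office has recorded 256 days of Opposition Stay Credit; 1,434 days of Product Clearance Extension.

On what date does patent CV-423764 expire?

April 8, 2004

Earliest priority filing: 23 August 1979.
Base term: 23 August 1979 + 20 years → 23 August 1999.
Opposition Stay Credit: +256 days → 5 May 2000.
Product Clearance Extension: +1434 days → 8 April 2004.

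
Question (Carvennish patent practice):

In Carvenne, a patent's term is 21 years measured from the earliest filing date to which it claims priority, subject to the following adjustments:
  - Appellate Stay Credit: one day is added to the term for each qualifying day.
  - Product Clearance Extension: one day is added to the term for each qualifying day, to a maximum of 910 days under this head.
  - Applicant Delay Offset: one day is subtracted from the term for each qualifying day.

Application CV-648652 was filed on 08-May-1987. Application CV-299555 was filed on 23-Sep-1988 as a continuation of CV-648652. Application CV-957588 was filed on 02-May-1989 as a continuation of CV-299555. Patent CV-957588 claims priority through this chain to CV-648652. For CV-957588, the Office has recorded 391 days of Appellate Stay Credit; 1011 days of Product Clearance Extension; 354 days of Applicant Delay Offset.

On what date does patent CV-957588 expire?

2010-12-11

Earliest priority filing: 8 May 1987.
Base term: 8 May 1987 + 21 years → 8 May 2008.
Appellate Stay Credit: +391 days → 3 June 2009.
Product Clearance Extension: 1011 days claimed exceeds the 910-day cap, so +910 days → 30 November 2011.
Applicant Delay Offset: −354 days → 11 December 2010.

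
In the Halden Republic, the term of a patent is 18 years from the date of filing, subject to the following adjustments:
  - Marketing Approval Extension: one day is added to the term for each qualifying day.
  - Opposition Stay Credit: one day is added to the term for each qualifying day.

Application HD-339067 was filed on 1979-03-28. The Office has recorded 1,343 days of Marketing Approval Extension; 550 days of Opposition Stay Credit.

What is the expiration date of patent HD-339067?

June 3, 2002

Base term: filing date + 18 years → 28 March 1997.
Marketing Approval Extension: +1343 days → 30 November 2000.
Opposition Stay Credit: +550 days → 3 June 2002.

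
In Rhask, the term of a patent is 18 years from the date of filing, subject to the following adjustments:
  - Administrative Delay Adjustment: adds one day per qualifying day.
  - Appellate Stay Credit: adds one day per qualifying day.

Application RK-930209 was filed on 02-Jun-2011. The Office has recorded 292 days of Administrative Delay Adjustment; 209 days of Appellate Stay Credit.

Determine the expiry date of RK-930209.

Base term: filing date + 18 years → 2 June 2029.
Administrative Delay Adjustment: +292 days → 21 March 2030.
Appellate Stay Credit: +209 days → 16 October 2030.

2030-10-16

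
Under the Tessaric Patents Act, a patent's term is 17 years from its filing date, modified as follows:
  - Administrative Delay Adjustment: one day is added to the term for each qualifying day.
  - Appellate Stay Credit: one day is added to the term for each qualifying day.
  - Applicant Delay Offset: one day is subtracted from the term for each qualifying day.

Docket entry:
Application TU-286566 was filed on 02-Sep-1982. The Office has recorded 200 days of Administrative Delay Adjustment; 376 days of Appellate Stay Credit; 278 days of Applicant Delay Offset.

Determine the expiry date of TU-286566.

2000-06-26

Base term: filing date + 17 years → 2 September 1999.
Administrative Delay Adjustment: +200 days → 20 March 2000.
Appellate Stay Credit: +376 days → 31 March 2001.
Applicant Delay Offset: −278 days → 26 June 2000.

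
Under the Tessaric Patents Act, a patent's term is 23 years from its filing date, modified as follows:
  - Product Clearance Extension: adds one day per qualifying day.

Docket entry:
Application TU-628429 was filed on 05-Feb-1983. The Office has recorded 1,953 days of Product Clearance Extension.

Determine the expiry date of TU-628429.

Base term: filing date + 23 years → 5 February 2006.
Product Clearance Extension: +1953 days → 12 June 2011.

2011-06-12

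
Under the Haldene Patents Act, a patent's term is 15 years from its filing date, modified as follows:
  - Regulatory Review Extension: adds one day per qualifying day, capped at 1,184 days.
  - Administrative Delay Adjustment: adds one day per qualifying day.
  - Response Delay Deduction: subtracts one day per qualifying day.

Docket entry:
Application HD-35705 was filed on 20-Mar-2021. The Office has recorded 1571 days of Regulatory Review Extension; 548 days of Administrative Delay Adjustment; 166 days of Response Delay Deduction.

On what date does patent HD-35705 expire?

Base term: filing date + 15 years → 20 March 2036.
Regulatory Review Extension: 1571 days claimed exceeds the 1184-day cap, so +1184 days → 17 June 2039.
Administrative Delay Adjustment: +548 days → 16 December 2040.
Response Delay Deduction: −166 days → 3 July 2040.

2040-07-03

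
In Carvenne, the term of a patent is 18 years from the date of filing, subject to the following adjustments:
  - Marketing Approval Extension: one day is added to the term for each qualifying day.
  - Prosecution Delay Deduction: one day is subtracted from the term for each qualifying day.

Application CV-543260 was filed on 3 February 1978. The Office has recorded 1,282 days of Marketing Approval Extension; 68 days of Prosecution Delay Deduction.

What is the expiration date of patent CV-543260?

1999-06-01

Base term: filing date + 18 years → 3 February 1996.
Marketing Approval Extension: +1282 days → 8 August 1999.
Prosecution Delay Deduction: −68 days → 1 June 1999.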